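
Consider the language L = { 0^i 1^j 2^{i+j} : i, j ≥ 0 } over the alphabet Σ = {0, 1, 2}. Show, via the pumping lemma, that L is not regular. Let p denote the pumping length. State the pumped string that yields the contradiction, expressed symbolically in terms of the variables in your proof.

Toward a contradiction, assume L is regular with pumping length p.
Take w = 0^p 1^p 2^{2p} ∈ L (with i=j=p, i+j=2p), |w| = 4p ≥ p.
By the pumping lemma, w = xyz with |xy| ≤ p and |y| ≥ 1.
The first p characters of w are 0's, so xy (and hence y) consists only of 0's. Write y = 0^k, 1 ≤ k ≤ p.
Consider xy^2z = 0^{p+k} 1^p 2^{2p}. Now the 0- and 1-counts sum to 2p+k, but the 2-count is 2p ≠ 2p+k. So xy^2z ∉ L.
This is a contradiction; hence L is not regular.

0^{p+k} 1^p 2^{2p}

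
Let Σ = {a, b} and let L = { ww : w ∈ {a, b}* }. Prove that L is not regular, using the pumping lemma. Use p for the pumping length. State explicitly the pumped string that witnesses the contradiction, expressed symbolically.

a^{p+k} b^p a^p b^p

Suppose for contradiction that L is regular, and let p be the pumping length.
Take w = a^p b^p a^p b^p = uu where u = a^pb^p; then w ∈ L and |w| = 4p ≥ p.
Write w = xyz as guaranteed by the lemma, with |xy| ≤ p and y is nonempty.
The first p characters of w are a's, so xy (and hence y) consists only of a's. Write y = a^k, 1 ≤ k ≤ p.
Pump with i = 2: xy^2z = a^{p+k} b^p a^p b^p, of length 4p+k. Suppose this equals vv. The string starts with a and ends with b, so v does too; thus the boundary between the two copies of v is a b→a transition. There is exactly one such transition, at position 2p+k, so |v| = 2p+k and |vv| = 4p+2k ≠ 4p+k since k ≥ 1. So xy^2z ∉ L.
This contradicts the pumping lemma, so L is not regular.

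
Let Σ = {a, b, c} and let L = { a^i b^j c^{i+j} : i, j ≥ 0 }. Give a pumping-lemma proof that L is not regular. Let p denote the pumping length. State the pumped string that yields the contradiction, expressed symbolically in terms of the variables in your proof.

a^{p+k} b^p c^{2p}

Toward a contradiction, assume L is regular with pumping length p.
Take w = a^p b^p c^{2p} ∈ L (with i=j=p, i+j=2p), |w| = 4p ≥ p.
Write w = xyz as guaranteed by the lemma, with |xy| ≤ p and |y| ≥ 1.
Because |xy| ≤ p and w begins with p copies of a, we have y = a^k with 1 ≤ k ≤ p.
Consider xy^2z = a^{p+k} b^p c^{2p}. Now the a- and b-counts sum to 2p+k, but the c-count is 2p ≠ 2p+k. So xy^2z ∉ L.
This is a contradiction; hence L is not regular.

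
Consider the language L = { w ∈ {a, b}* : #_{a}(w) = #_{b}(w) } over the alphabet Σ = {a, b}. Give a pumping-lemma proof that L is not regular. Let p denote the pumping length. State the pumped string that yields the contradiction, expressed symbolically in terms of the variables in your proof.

a^{p+k} b^p

Assume L is regular. Let p be the pumping length given by the pumping lemma.
Choose w = a^p b^p ∈ L with |w| = 2p ≥ p.
By the pumping lemma, w = xyz with |xy| ≤ p and |y| > 0.
Since the first p symbols of w are all a's and |xy| ≤ p, y lies entirely in the leading a-block: y = a^k for some k with 1 ≤ k ≤ p.
Pump with i = 2: xy^2z = a^{p+k} b^p has p+k occurrences of a but only p of b. Since k ≥ 1 the counts differ, so xy^2z ∉ L.
This contradicts the pumping lemma, so L is not regular.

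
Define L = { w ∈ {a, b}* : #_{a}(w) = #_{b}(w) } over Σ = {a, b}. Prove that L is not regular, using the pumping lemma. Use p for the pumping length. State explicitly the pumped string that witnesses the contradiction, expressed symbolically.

Toward a contradiction, assume L is regular with pumping length p.
Choose w = a^p b^p ∈ L with |w| = 2p ≥ p.
The pumping lemma gives a decomposition w = xyz where |xy| ≤ p and |y| ≥ 1.
Because |xy| ≤ p and w begins with p copies of a, we have y = a^k with 1 ≤ k ≤ p.
Pump with i = 2: xy^2z = a^{p+k} b^p has p+k occurrences of a but only p of b. Since k ≥ 1 the counts differ, so xy^2z ∉ L.
This is a contradiction; hence L is not regular.

a^{p+k} b^p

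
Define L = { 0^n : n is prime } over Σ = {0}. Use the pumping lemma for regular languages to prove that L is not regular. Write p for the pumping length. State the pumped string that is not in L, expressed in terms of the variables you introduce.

0^{q(1+k)}

Suppose for contradiction that L is regular, and let p be the pumping length.
Let q be a prime with q ≥ p+2 (infinitely many primes exist), and take w = 0^q ∈ L with |w| = q ≥ p.
The pumping lemma gives a decomposition w = xyz where |xy| ≤ p and y is nonempty.
Then y = 0^k for some k with 1 ≤ k ≤ p.
Since 1 ≤ k ≤ p, |xz| = q-k. Pump with i = q+1: |xy^{q+1}z| = (q-k)+(q+1)k = q+qk = q(1+k), which is composite (both factors ≥ 2). So xy^{q+1}z = 0^{q(1+k)} ∉ L.
This is a contradiction; hence L is not regular.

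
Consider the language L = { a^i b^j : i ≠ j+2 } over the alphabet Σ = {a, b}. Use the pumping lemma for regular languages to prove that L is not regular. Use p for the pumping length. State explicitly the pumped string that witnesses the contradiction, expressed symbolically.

a^{p+p!} b^{p+p!-2}

Toward a contradiction, assume L is regular with pumping length p.
Choose w = a^p b^{p+p!-2}. Since p ≠ (p+p!-2)+2 = p+p!, w ∈ L; and |w| ≥ p.
By the pumping lemma, w = xyz with |xy| ≤ p and |y| > 0.
Because |xy| ≤ p and w begins with p copies of a, we have y = a^k with 1 ≤ k ≤ p.
Since 1 ≤ k ≤ p, k divides p!; set t = 1 + p!/k. Then xy^t z has p + (p!/k)·k = p + p! copies of a. Now the a-count is p+p! and (b-count)+2 = (p+p!-2)+2 = p+p!, so i ≠ j+2 fails. So xy^t z = a^{p+p!} b^{p+p!-2} ∉ L.
Contradiction. Therefore L is not regular.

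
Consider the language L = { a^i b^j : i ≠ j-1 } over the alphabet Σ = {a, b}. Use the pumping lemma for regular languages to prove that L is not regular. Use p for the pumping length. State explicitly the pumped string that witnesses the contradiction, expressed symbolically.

Assume L is regular; let p be its pumping constant.
Choose w = a^p b^{p+p!+1}. Since p ≠ (p+p!+1)-1 = p+p!, w ∈ L; and |w| ≥ p.
The pumping lemma gives a decomposition w = xyz where |xy| ≤ p and |y| > 0.
Because |xy| ≤ p and w begins with p copies of a, we have y = a^k with 1 ≤ k ≤ p.
Since 1 ≤ k ≤ p, k divides p!; set t = 1 + p!/k. Then xy^t z has p + (p!/k)·k = p + p! copies of a. Now the a-count is p+p! and (b-count)-1 = (p+p!+1)-1 = p+p!, so i ≠ j-1 fails. So xy^t z = a^{p+p!} b^{p+p!+1} ∉ L.
This is a contradiction; hence L is not regular.

a^{p+p!} b^{p+p!+1}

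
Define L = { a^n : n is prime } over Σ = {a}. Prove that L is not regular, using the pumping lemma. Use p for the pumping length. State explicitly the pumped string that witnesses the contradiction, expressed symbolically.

a^{q(1+k)}

Assume L is regular. Let p be the pumping length given by the pumping lemma.
Let q be a prime with q ≥ p+2 (infinitely many primes exist), and take w = a^q ∈ L with |w| = q ≥ p.
By the pumping lemma, w = xyz with |xy| ≤ p and |y| ≥ 1.
Then y = a^k for some k with 1 ≤ k ≤ p.
Since 1 ≤ k ≤ p, |xz| = q-k. Pump with i = q+1: |xy^{q+1}z| = (q-k)+(q+1)k = q+qk = q(1+k), which is composite (both factors ≥ 2). So xy^{q+1}z = a^{q(1+k)} ∉ L.
Contradiction. Therefore L is not regular.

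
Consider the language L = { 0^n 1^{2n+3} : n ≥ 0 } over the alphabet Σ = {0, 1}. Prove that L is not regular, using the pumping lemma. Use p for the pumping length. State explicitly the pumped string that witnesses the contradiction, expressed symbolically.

Toward a contradiction, assume L is regular with pumping length p.
Choose w = 0^p 1^{2p+3}, which is in L with |w| = 3p+3 ≥ p.
By the pumping lemma, w = xyz with |xy| ≤ p and |y| ≥ 1.
Since the first p symbols of w are all 0's and |xy| ≤ p, y lies entirely in the leading 0-block: y = 0^k for some k with 1 ≤ k ≤ p.
Pump with i = 2: xy^2z = 0^{p+k} 1^{2p+3}. For this to lie in L we would need 2p+3 = 2(p+k)+3, which forces k = 0. But k ≥ 1, so xy^2z ∉ L.
This is a contradiction; hence L is not regular.

0^{p+k} 1^{2p+3}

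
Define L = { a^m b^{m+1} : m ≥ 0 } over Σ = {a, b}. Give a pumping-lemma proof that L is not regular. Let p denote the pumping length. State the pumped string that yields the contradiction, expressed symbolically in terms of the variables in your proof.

a^{p+k} b^{p+1}

Toward a contradiction, assume L is regular with pumping length p.
Choose w = a^p b^{p+1}, which is in L with |w| = 2p+1 ≥ p.
Write w = xyz as guaranteed by the lemma, with |xy| ≤ p and |y| ≥ 1.
Since the first p symbols of w are all a's and |xy| ≤ p, y lies entirely in the leading a-block: y = a^k for some k with 1 ≤ k ≤ p.
Pump with i = 2: xy^2z = a^{p+k} b^{p+1}. For this to lie in L we would need p+1 = (p+k)+1, which forces k = 0. But k ≥ 1, so xy^2z ∉ L.
This contradicts the pumping lemma, so L is not regular.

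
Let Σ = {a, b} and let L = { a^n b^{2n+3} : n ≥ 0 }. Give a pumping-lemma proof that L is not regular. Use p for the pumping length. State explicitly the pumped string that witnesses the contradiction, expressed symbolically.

Suppose for contradiction that L is regular, and let p be the pumping length.
Choose w = a^p b^{2p+3}, which is in L with |w| = 3p+3 ≥ p.
Write w = xyz as guaranteed by the lemma, with |xy| ≤ p and |y| ≥ 1.
The first p characters of w are a's, so xy (and hence y) consists only of a's. Write y = a^k, 1 ≤ k ≤ p.
Pump with i = 2: xy^2z = a^{p+k} b^{2p+3}. For this to lie in L we would need 2p+3 = 2(p+k)+3, which forces k = 0. But k ≥ 1, so xy^2z ∉ L.
This is a contradiction; hence L is not regular.

a^{p+k} b^{2p+3}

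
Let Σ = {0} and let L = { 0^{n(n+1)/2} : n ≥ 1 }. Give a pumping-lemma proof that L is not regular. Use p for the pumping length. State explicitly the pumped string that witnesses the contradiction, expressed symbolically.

Toward a contradiction, assume L is regular with pumping length p.
Take w = 0^{p(p+1)/2} ∈ L with |w| = p(p+1)/2 ≥ p.
The pumping lemma gives a decomposition w = xyz where |xy| ≤ p and |y| > 0.
Then y = 0^k for some k with 1 ≤ k ≤ p.
Pump with i = 2: xy^2z = 0^{p(p+1)/2+k}. Since 1 ≤ k ≤ p, p(p+1)/2 < p(p+1)/2+k ≤ p(p+1)/2+p < (p+1)(p+2)/2, so p(p+1)/2+k is strictly between consecutive triangular numbers. So xy^2z ∉ L.
Contradiction. Therefore L is not regular.

0^{p(p+1)/2+k}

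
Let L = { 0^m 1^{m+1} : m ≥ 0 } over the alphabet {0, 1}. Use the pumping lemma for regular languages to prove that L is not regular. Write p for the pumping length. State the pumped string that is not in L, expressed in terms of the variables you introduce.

0^{p+k} 1^{p+1}

Toward a contradiction, assume L is regular with pumping length p.
Let w = 0^p 1^{p+1} ∈ L; note |w| = 2p+1 ≥ p.
Write w = xyz as guaranteed by the lemma, with |xy| ≤ p and y is nonempty.
Because |xy| ≤ p and w begins with p copies of 0, we have y = 0^k with 1 ≤ k ≤ p.
Pump with i = 2: xy^2z = 0^{p+k} 1^{p+1}. For this to lie in L we would need p+1 = (p+k)+1, which forces k = 0. But k ≥ 1, so xy^2z ∉ L.
This is a contradiction; hence L is not regular.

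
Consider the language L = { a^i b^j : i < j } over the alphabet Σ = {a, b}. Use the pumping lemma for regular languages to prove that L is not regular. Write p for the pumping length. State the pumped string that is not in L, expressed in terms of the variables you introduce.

a^{p+k} b^{p+1}

Assume L is regular; let p be its pumping constant.
Choose w = a^p b^{p+1} ∈ L, with |w| = 2p+1 ≥ p.
The pumping lemma gives a decomposition w = xyz where |xy| ≤ p and |y| > 0.
The first p characters of w are a's, so xy (and hence y) consists only of a's. Write y = a^k, 1 ≤ k ≤ p.
Consider xy^2z = a^{p+k} b^{p+1}. Since k ≥ 1, the a-count p+k is at least p+1, so i < j fails; thus xy^2z ∉ L.
This is a contradiction; hence L is not regular.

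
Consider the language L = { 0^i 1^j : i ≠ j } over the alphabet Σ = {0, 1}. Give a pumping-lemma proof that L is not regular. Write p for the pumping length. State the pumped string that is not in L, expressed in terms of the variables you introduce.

0^{p+p!} 1^{p+p!}

Assume L is regular; let p be its pumping constant.
Choose w = 0^p 1^{p+p!}. Since p ≠ p+p!, w ∈ L; and |w| ≥ p.
By the pumping lemma, w = xyz with |xy| ≤ p and |y| > 0.
Since the first p symbols of w are all 0's and |xy| ≤ p, y lies entirely in the leading 0-block: y = 0^k for some k with 1 ≤ k ≤ p.
Since 1 ≤ k ≤ p, k divides p!; set t = 1 + p!/k. Then xy^t z has p + (p!/k)·k = p + p! copies of 0. Now the 0-count equals the 1-count, so i ≠ j fails. So xy^t z = 0^{p+p!} 1^{p+p!} ∉ L.
This contradicts the pumping lemma, so L is not regular.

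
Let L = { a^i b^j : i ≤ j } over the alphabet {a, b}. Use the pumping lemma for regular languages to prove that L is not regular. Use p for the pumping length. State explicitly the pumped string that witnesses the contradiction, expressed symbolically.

a^{p+k} b^p

Assume L is regular. Let p be the pumping length given by the pumping lemma.
Choose w = a^p b^p ∈ L, with |w| = 2p ≥ p.
The pumping lemma gives a decomposition w = xyz where |xy| ≤ p and y is nonempty.
Since the first p symbols of w are all a's and |xy| ≤ p, y lies entirely in the leading a-block: y = a^k for some k with 1 ≤ k ≤ p.
Consider xy^2z = a^{p+k} b^p. Since k ≥ 1, the a-count p+k exceeds the b-count p, so i ≤ j fails; thus xy^2z ∉ L.
This contradicts the pumping lemma, so L is not regular.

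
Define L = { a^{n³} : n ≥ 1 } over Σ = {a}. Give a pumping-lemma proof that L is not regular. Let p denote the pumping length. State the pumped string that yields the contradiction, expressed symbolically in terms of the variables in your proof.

a^{p³+k}

Suppose for contradiction that L is regular, and let p be the pumping length.
Take w = a^{p³} ∈ L with |w| = p³ ≥ p.
Write w = xyz as guaranteed by the lemma, with |xy| ≤ p and |y| ≥ 1.
Then y = a^k for some k with 1 ≤ k ≤ p.
Pump with i = 2: xy^2z = a^{p³+k}. Since 1 ≤ k ≤ p, p³ < p³+k ≤ p³+p < p³+3p²+3p+1 = (p+1)³, so p³+k is not a perfect cube. So xy^2z ∉ L.
Contradiction. Therefore L is not regular.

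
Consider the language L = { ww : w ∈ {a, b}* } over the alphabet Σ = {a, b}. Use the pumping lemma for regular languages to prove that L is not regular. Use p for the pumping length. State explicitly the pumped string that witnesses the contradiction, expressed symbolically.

Suppose for contradiction that L is regular, and let p be the pumping length.
Take w = a^p b^p a^p b^p = uu where u = a^pb^p; then w ∈ L and |w| = 4p ≥ p.
By the pumping lemma, w = xyz with |xy| ≤ p and |y| > 0.
Since the first p symbols of w are all a's and |xy| ≤ p, y lies entirely in the leading a-block: y = a^k for some k with 1 ≤ k ≤ p.
Pump with i = 2: xy^2z = a^{p+k} b^p a^p b^p, of length 4p+k. Suppose this equals vv. The string starts with a and ends with b, so v does too; thus the boundary between the two copies of v is a b→a transition. There is exactly one such transition, at position 2p+k, so |v| = 2p+k and |vv| = 4p+2k ≠ 4p+k since k ≥ 1. So xy^2z ∉ L.
This contradicts the pumping lemma, so L is not regular.

a^{p+k} b^p a^p b^p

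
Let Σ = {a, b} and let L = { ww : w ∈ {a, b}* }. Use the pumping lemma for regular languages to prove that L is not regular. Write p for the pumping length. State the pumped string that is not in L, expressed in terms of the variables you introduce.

Toward a contradiction, assume L is regular with pumping length p.
Take w = a^p b^p a^p b^p = uu where u = a^pb^p; then w ∈ L and |w| = 4p ≥ p.
The pumping lemma gives a decomposition w = xyz where |xy| ≤ p and |y| ≥ 1.
Because |xy| ≤ p and w begins with p copies of a, we have y = a^k with 1 ≤ k ≤ p.
Pump with i = 2: xy^2z = a^{p+k} b^p a^p b^p, of length 4p+k. Suppose this equals vv. The string starts with a and ends with b, so v does too; thus the boundary between the two copies of v is a b→a transition. There is exactly one such transition, at position 2p+k, so |v| = 2p+k and |vv| = 4p+2k ≠ 4p+k since k ≥ 1. So xy^2z ∉ L.
This is a contradiction; hence L is not regular.

a^{p+k} b^p a^p b^p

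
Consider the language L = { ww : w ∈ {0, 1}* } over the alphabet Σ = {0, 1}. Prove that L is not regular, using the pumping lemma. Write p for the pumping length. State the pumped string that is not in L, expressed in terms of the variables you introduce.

Assume L is regular. Let p be the pumping length given by the pumping lemma.
Take w = 0^p 1^p 0^p 1^p = uu where u = 0^p1^p; then w ∈ L and |w| = 4p ≥ p.
By the pumping lemma, w = xyz with |xy| ≤ p and |y| ≥ 1.
The first p characters of w are 0's, so xy (and hence y) consists only of 0's. Write y = 0^k, 1 ≤ k ≤ p.
Pump with i = 2: xy^2z = 0^{p+k} 1^p 0^p 1^p, of length 4p+k. Suppose this equals vv. The string starts with 0 and ends with 1, so v does too; thus the boundary between the two copies of v is a 1→0 transition. There is exactly one such transition, at position 2p+k, so |v| = 2p+k and |vv| = 4p+2k ≠ 4p+k since k ≥ 1. So xy^2z ∉ L.
Contradiction. Therefore L is not regular.

0^{p+k} 1^p 0^p 1^p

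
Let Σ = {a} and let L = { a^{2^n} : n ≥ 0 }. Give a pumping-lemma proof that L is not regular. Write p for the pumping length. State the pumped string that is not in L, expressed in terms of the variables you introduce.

Assume L is regular. Let p be the pumping length given by the pumping lemma.
Take w = a^{2^p} ∈ L with |w| = 2^p ≥ p.
The pumping lemma gives a decomposition w = xyz where |xy| ≤ p and |y| ≥ 1.
Then y = a^k for some k with 1 ≤ k ≤ p.
Pump with i = 2: xy^2z = a^{2^p+k}. Since 1 ≤ k ≤ p < 2^p, we have 2^p < 2^p+k < 2^{p+1}, so 2^p+k is not a power of 2. So xy^2z ∉ L.
This contradicts the pumping lemma, so L is not regular.

a^{2^p+k}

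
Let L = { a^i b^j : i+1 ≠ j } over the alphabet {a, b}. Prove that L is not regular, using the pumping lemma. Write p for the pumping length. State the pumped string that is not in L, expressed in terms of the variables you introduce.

Toward a contradiction, assume L is regular with pumping length p.
Choose w = a^p b^{p+p!+1}. Since p ≠ (p+p!+1)-1 = p+p!, w ∈ L; and |w| ≥ p.
By the pumping lemma, w = xyz with |xy| ≤ p and |y| > 0.
The first p characters of w are a's, so xy (and hence y) consists only of a's. Write y = a^k, 1 ≤ k ≤ p.
Since 1 ≤ k ≤ p, k divides p!; set t = 1 + p!/k. Then xy^t z has p + (p!/k)·k = p + p! copies of a. Now the a-count is p+p! and (b-count)-1 = (p+p!+1)-1 = p+p!, so i+1 ≠ j fails. So xy^t z = a^{p+p!} b^{p+p!+1} ∉ L.
This contradicts the pumping lemma, so L is not regular.

a^{p+p!} b^{p+p!+1}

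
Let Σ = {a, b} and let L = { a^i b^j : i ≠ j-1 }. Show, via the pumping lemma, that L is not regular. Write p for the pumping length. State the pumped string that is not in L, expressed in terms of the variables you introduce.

a^{p+p!} b^{p+p!+1}

Toward a contradiction, assume L is regular with pumping length p.
Choose w = a^p b^{p+p!+1}. Since p ≠ (p+p!+1)-1 = p+p!, w ∈ L; and |w| ≥ p.
The pumping lemma gives a decomposition w = xyz where |xy| ≤ p and y is nonempty.
The first p characters of w are a's, so xy (and hence y) consists only of a's. Write y = a^k, 1 ≤ k ≤ p.
Since 1 ≤ k ≤ p, k divides p!; set t = 1 + p!/k. Then xy^t z has p + (p!/k)·k = p + p! copies of a. Now the a-count is p+p! and (b-count)-1 = (p+p!+1)-1 = p+p!, so i ≠ j-1 fails. So xy^t z = a^{p+p!} b^{p+p!+1} ∉ L.
This is a contradiction; hence L is not regular.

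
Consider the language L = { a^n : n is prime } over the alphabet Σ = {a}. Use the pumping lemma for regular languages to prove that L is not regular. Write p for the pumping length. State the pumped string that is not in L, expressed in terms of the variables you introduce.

Toward a contradiction, assume L is regular with pumping length p.
Let q be a prime with q ≥ p+2 (infinitely many primes exist), and take w = a^q ∈ L with |w| = q ≥ p.
By the pumping lemma, w = xyz with |xy| ≤ p and |y| ≥ 1.
Then y = a^k for some k with 1 ≤ k ≤ p.
Since 1 ≤ k ≤ p, |xz| = q-k. Pump with i = q+1: |xy^{q+1}z| = (q-k)+(q+1)k = q+qk = q(1+k), which is composite (both factors ≥ 2). So xy^{q+1}z = a^{q(1+k)} ∉ L.
Contradiction. Therefore L is not regular.

a^{q(1+k)}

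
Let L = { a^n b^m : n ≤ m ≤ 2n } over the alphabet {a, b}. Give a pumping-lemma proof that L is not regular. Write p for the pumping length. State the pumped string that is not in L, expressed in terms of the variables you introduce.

a^{p+k} b^p

Suppose for contradiction that L is regular, and let p be the pumping length.
Take w = a^p b^p ∈ L (since p ≤ p ≤ 2p), with |w| = 2p ≥ p.
The pumping lemma gives a decomposition w = xyz where |xy| ≤ p and |y| ≥ 1.
Since the first p symbols of w are all a's and |xy| ≤ p, y lies entirely in the leading a-block: y = a^k for some k with 1 ≤ k ≤ p.
Pump with i = 2: xy^2z = a^{p+k} b^p. Now n = p+k > p = m, so the condition n ≤ m fails. Thus xy^2z ∉ L.
This contradicts the pumping lemma, so L is not regular.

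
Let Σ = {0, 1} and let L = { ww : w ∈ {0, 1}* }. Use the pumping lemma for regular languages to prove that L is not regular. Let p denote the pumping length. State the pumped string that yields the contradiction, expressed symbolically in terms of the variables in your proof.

Suppose for contradiction that L is regular, and let p be the pumping length.
Take w = 0^p 1^p 0^p 1^p = uu where u = 0^p1^p; then w ∈ L and |w| = 4p ≥ p.
Write w = xyz as guaranteed by the lemma, with |xy| ≤ p and y is nonempty.
The first p characters of w are 0's, so xy (and hence y) consists only of 0's. Write y = 0^k, 1 ≤ k ≤ p.
Pump with i = 2: xy^2z = 0^{p+k} 1^p 0^p 1^p, of length 4p+k. Suppose this equals vv. The string starts with 0 and ends with 1, so v does too; thus the boundary between the two copies of v is a 1→0 transition. There is exactly one such transition, at position 2p+k, so |v| = 2p+k and |vv| = 4p+2k ≠ 4p+k since k ≥ 1. So xy^2z ∉ L.
This contradicts the pumping lemma, so L is not regular.

0^{p+k} 1^p 0^p 1^p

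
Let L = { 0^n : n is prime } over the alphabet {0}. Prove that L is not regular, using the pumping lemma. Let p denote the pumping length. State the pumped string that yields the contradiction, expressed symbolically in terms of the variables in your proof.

Assume L is regular; let p be its pumping constant.
Let q be a prime with q ≥ p+2 (infinitely many primes exist), and take w = 0^q ∈ L with |w| = q ≥ p.
By the pumping lemma, w = xyz with |xy| ≤ p and |y| > 0.
Then y = 0^k for some k with 1 ≤ k ≤ p.
Since 1 ≤ k ≤ p, |xz| = q-k. Pump with i = q+1: |xy^{q+1}z| = (q-k)+(q+1)k = q+qk = q(1+k), which is composite (both factors ≥ 2). So xy^{q+1}z = 0^{q(1+k)} ∉ L.
This is a contradiction; hence L is not regular.

0^{q(1+k)}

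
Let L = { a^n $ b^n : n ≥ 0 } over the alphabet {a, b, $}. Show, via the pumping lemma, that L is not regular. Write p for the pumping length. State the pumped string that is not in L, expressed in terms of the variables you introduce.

Assume L is regular; let p be its pumping constant.
Take w = a^p $ b^p ∈ L with |w| = 2p+1 ≥ p.
Write w = xyz as guaranteed by the lemma, with |xy| ≤ p and y is nonempty.
The first p characters of w are a's, so xy (and hence y) consists only of a's. Write y = a^k, 1 ≤ k ≤ p.
Pump with i = 2: xy^2z = a^{p+k} $ b^p, which would require p+k = p. But k ≥ 1, so xy^2z ∉ L.
Contradiction. Therefore L is not regular.

a^{p+k} $ b^p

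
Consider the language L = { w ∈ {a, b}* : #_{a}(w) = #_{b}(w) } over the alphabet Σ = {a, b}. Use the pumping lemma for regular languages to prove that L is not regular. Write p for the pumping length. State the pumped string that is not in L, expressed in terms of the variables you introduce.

Toward a contradiction, assume L is regular with pumping length p.
Choose w = a^p b^p ∈ L with |w| = 2p ≥ p.
The pumping lemma gives a decomposition w = xyz where |xy| ≤ p and |y| > 0.
Because |xy| ≤ p and w begins with p copies of a, we have y = a^k with 1 ≤ k ≤ p.
Pump with i = 2: xy^2z = a^{p+k} b^p has p+k occurrences of a but only p of b. Since k ≥ 1 the counts differ, so xy^2z ∉ L.
This is a contradiction; hence L is not regular.

a^{p+k} b^p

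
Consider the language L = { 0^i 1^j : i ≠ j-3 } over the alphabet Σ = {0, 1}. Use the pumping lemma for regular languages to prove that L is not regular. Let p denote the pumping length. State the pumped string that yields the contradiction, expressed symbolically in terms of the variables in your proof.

0^{p+p!} 1^{p+p!+3}

Toward a contradiction, assume L is regular with pumping length p.
Choose w = 0^p 1^{p+p!+3}. Since p ≠ (p+p!+3)-3 = p+p!, w ∈ L; and |w| ≥ p.
The pumping lemma gives a decomposition w = xyz where |xy| ≤ p and y is nonempty.
The first p characters of w are 0's, so xy (and hence y) consists only of 0's. Write y = 0^k, 1 ≤ k ≤ p.
Since 1 ≤ k ≤ p, k divides p!; set t = 1 + p!/k. Then xy^t z has p + (p!/k)·k = p + p! copies of 0. Now the 0-count is p+p! and (1-count)-3 = (p+p!+3)-3 = p+p!, so i ≠ j-3 fails. So xy^t z = 0^{p+p!} 1^{p+p!+3} ∉ L.
This contradicts the pumping lemma, so L is not regular.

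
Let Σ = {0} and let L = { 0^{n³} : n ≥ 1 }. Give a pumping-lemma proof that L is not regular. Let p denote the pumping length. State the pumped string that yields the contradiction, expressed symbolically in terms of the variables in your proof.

0^{p³+k}

Assume L is regular. Let p be the pumping length given by the pumping lemma.
Take w = 0^{p³} ∈ L with |w| = p³ ≥ p.
By the pumping lemma, w = xyz with |xy| ≤ p and y is nonempty.
Then y = 0^k for some k with 1 ≤ k ≤ p.
Pump with i = 2: xy^2z = 0^{p³+k}. Since 1 ≤ k ≤ p, p³ < p³+k ≤ p³+p < p³+3p²+3p+1 = (p+1)³, so p³+k is not a perfect cube. So xy^2z ∉ L.
This is a contradiction; hence L is not regular.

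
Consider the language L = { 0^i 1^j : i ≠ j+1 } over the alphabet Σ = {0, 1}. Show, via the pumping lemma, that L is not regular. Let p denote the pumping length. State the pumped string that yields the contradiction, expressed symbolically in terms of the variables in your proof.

Assume L is regular; let p be its pumping constant.
Choose w = 0^p 1^{p+p!-1}. Since p ≠ (p+p!-1)+1 = p+p!, w ∈ L; and |w| ≥ p.
The pumping lemma gives a decomposition w = xyz where |xy| ≤ p and |y| ≥ 1.
The first p characters of w are 0's, so xy (and hence y) consists only of 0's. Write y = 0^k, 1 ≤ k ≤ p.
Since 1 ≤ k ≤ p, k divides p!; set t = 1 + p!/k. Then xy^t z has p + (p!/k)·k = p + p! copies of 0. Now the 0-count is p+p! and (1-count)+1 = (p+p!-1)+1 = p+p!, so i ≠ j+1 fails. So xy^t z = 0^{p+p!} 1^{p+p!-1} ∉ L.
This contradicts the pumping lemma, so L is not regular.

0^{p+p!} 1^{p+p!-1}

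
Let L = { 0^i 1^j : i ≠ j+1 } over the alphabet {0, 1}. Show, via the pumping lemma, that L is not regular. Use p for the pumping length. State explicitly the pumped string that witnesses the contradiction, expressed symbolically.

Toward a contradiction, assume L is regular with pumping length p.
Choose w = 0^p 1^{p+p!-1}. Since p ≠ (p+p!-1)+1 = p+p!, w ∈ L; and |w| ≥ p.
Write w = xyz as guaranteed by the lemma, with |xy| ≤ p and y is nonempty.
Since the first p symbols of w are all 0's and |xy| ≤ p, y lies entirely in the leading 0-block: y = 0^k for some k with 1 ≤ k ≤ p.
Since 1 ≤ k ≤ p, k divides p!; set t = 1 + p!/k. Then xy^t z has p + (p!/k)·k = p + p! copies of 0. Now the 0-count is p+p! and (1-count)+1 = (p+p!-1)+1 = p+p!, so i ≠ j+1 fails. So xy^t z = 0^{p+p!} 1^{p+p!-1} ∉ L.
This is a contradiction; hence L is not regular.

0^{p+p!} 1^{p+p!-1}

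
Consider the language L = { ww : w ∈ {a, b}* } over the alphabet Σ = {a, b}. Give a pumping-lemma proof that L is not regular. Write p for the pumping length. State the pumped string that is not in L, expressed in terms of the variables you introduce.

Suppose for contradiction that L is regular, and let p be the pumping length.
Take w = a^p b^p a^p b^p = uu where u = a^pb^p; then w ∈ L and |w| = 4p ≥ p.
The pumping lemma gives a decomposition w = xyz where |xy| ≤ p and |y| > 0.
The first p characters of w are a's, so xy (and hence y) consists only of a's. Write y = a^k, 1 ≤ k ≤ p.
Pump with i = 2: xy^2z = a^{p+k} b^p a^p b^p, of length 4p+k. Suppose this equals vv. The string starts with a and ends with b, so v does too; thus the boundary between the two copies of v is a b→a transition. There is exactly one such transition, at position 2p+k, so |v| = 2p+k and |vv| = 4p+2k ≠ 4p+k since k ≥ 1. So xy^2z ∉ L.
This contradicts the pumping lemma, so L is not regular.

a^{p+k} b^p a^p b^p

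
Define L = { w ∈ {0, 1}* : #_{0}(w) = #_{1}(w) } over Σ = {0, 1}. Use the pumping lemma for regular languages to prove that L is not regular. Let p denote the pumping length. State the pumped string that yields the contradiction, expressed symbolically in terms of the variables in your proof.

0^{p+k} 1^p

Suppose for contradiction that L is regular, and let p be the pumping length.
Choose w = 0^p 1^p ∈ L with |w| = 2p ≥ p.
By the pumping lemma, w = xyz with |xy| ≤ p and y is nonempty.
Since the first p symbols of w are all 0's and |xy| ≤ p, y lies entirely in the leading 0-block: y = 0^k for some k with 1 ≤ k ≤ p.
Pump with i = 2: xy^2z = 0^{p+k} 1^p has p+k occurrences of 0 but only p of 1. Since k ≥ 1 the counts differ, so xy^2z ∉ L.
This contradicts the pumping lemma, so L is not regular.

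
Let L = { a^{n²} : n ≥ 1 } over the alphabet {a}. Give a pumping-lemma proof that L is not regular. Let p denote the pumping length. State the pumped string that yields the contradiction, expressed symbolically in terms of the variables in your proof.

a^{p²+k}

Assume L is regular; let p be its pumping constant.
Take w = a^{p²} ∈ L with |w| = p² ≥ p.
The pumping lemma gives a decomposition w = xyz where |xy| ≤ p and |y| > 0.
Then y = a^k for some k with 1 ≤ k ≤ p.
Pump with i = 2: xy^2z = a^{p²+k}. Since 1 ≤ k ≤ p, p² < p²+k ≤ p²+p < (p+1)², so p²+k lies strictly between consecutive squares and is not a perfect square. So xy^2z ∉ L.
This is a contradiction; hence L is not regular.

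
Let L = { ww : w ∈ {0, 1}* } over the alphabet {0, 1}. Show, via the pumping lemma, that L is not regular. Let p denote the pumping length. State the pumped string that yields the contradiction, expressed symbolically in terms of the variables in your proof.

0^{p+k} 1^p 0^p 1^p

Assume L is regular. Let p be the pumping length given by the pumping lemma.
Take w = 0^p 1^p 0^p 1^p = uu where u = 0^p1^p; then w ∈ L and |w| = 4p ≥ p.
By the pumping lemma, w = xyz with |xy| ≤ p and y is nonempty.
The first p characters of w are 0's, so xy (and hence y) consists only of 0's. Write y = 0^k, 1 ≤ k ≤ p.
Pump with i = 2: xy^2z = 0^{p+k} 1^p 0^p 1^p, of length 4p+k. Suppose this equals vv. The string starts with 0 and ends with 1, so v does too; thus the boundary between the two copies of v is a 1→0 transition. There is exactly one such transition, at position 2p+k, so |v| = 2p+k and |vv| = 4p+2k ≠ 4p+k since k ≥ 1. So xy^2z ∉ L.
This is a contradiction; hence L is not regular.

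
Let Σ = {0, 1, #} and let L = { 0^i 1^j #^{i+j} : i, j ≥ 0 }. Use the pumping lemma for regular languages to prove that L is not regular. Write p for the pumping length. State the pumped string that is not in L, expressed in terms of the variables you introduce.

Assume L is regular; let p be its pumping constant.
Take w = 0^p 1^p #^{2p} ∈ L (with i=j=p, i+j=2p), |w| = 4p ≥ p.
The pumping lemma gives a decomposition w = xyz where |xy| ≤ p and |y| > 0.
Since the first p symbols of w are all 0's and |xy| ≤ p, y lies entirely in the leading 0-block: y = 0^k for some k with 1 ≤ k ≤ p.
Consider xy^2z = 0^{p+k} 1^p #^{2p}. Now the 0- and 1-counts sum to 2p+k, but the #-count is 2p ≠ 2p+k. So xy^2z ∉ L.
Contradiction. Therefore L is not regular.

0^{p+k} 1^p #^{2p}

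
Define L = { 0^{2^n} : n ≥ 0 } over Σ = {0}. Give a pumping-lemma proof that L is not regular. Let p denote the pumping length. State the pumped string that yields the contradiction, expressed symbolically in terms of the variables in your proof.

Toward a contradiction, assume L is regular with pumping length p.
Take w = 0^{2^p} ∈ L with |w| = 2^p ≥ p.
Write w = xyz as guaranteed by the lemma, with |xy| ≤ p and y is nonempty.
Then y = 0^k for some k with 1 ≤ k ≤ p.
Pump with i = 2: xy^2z = 0^{2^p+k}. Since 1 ≤ k ≤ p < 2^p, we have 2^p < 2^p+k < 2^{p+1}, so 2^p+k is not a power of 2. So xy^2z ∉ L.
Contradiction. Therefore L is not regular.

0^{2^p+k}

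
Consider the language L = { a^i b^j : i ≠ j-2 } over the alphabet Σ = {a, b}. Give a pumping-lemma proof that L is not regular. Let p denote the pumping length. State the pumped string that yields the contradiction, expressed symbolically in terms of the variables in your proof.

Toward a contradiction, assume L is regular with pumping length p.
Choose w = a^p b^{p+p!+2}. Since p ≠ (p+p!+2)-2 = p+p!, w ∈ L; and |w| ≥ p.
Write w = xyz as guaranteed by the lemma, with |xy| ≤ p and y is nonempty.
Because |xy| ≤ p and w begins with p copies of a, we have y = a^k with 1 ≤ k ≤ p.
Since 1 ≤ k ≤ p, k divides p!; set t = 1 + p!/k. Then xy^t z has p + (p!/k)·k = p + p! copies of a. Now the a-count is p+p! and (b-count)-2 = (p+p!+2)-2 = p+p!, so i ≠ j-2 fails. So xy^t z = a^{p+p!} b^{p+p!+2} ∉ L.
This contradicts the pumping lemma, so L is not regular.

a^{p+p!} b^{p+p!+2}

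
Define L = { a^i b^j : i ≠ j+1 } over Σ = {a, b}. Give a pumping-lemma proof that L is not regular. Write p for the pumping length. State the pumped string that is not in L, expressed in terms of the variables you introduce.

Suppose for contradiction that L is regular, and let p be the pumping length.
Choose w = a^p b^{p+p!-1}. Since p ≠ (p+p!-1)+1 = p+p!, w ∈ L; and |w| ≥ p.
The pumping lemma gives a decomposition w = xyz where |xy| ≤ p and |y| ≥ 1.
The first p characters of w are a's, so xy (and hence y) consists only of a's. Write y = a^k, 1 ≤ k ≤ p.
Since 1 ≤ k ≤ p, k divides p!; set t = 1 + p!/k. Then xy^t z has p + (p!/k)·k = p + p! copies of a. Now the a-count is p+p! and (b-count)+1 = (p+p!-1)+1 = p+p!, so i ≠ j+1 fails. So xy^t z = a^{p+p!} b^{p+p!-1} ∉ L.
This is a contradiction; hence L is not regular.

a^{p+p!} b^{p+p!-1}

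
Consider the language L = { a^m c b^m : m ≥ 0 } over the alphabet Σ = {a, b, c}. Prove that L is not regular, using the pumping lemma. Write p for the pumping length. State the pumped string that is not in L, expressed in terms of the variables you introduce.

a^{p+k} c b^p

Toward a contradiction, assume L is regular with pumping length p.
Take w = a^p c b^p ∈ L with |w| = 2p+1 ≥ p.
Write w = xyz as guaranteed by the lemma, with |xy| ≤ p and |y| ≥ 1.
Because |xy| ≤ p and w begins with p copies of a, we have y = a^k with 1 ≤ k ≤ p.
Pump with i = 2: xy^2z = a^{p+k} c b^p, which would require p+k = p. But k ≥ 1, so xy^2z ∉ L.
This contradicts the pumping lemma, so L is not regular.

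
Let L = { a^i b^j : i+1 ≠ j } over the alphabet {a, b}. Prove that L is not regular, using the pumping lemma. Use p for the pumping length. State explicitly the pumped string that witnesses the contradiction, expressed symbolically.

a^{p+p!} b^{p+p!+1}

Assume L is regular. Let p be the pumping length given by the pumping lemma.
Choose w = a^p b^{p+p!+1}. Since p ≠ (p+p!+1)-1 = p+p!, w ∈ L; and |w| ≥ p.
Write w = xyz as guaranteed by the lemma, with |xy| ≤ p and |y| > 0.
Because |xy| ≤ p and w begins with p copies of a, we have y = a^k with 1 ≤ k ≤ p.
Since 1 ≤ k ≤ p, k divides p!; set t = 1 + p!/k. Then xy^t z has p + (p!/k)·k = p + p! copies of a. Now the a-count is p+p! and (b-count)-1 = (p+p!+1)-1 = p+p!, so i+1 ≠ j fails. So xy^t z = a^{p+p!} b^{p+p!+1} ∉ L.
This is a contradiction; hence L is not regular.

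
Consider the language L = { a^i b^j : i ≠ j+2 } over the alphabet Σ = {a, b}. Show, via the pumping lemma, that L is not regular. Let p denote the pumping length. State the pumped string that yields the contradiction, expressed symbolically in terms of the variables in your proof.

a^{p+p!} b^{p+p!-2}

Suppose for contradiction that L is regular, and let p be the pumping length.
Choose w = a^p b^{p+p!-2}. Since p ≠ (p+p!-2)+2 = p+p!, w ∈ L; and |w| ≥ p.
The pumping lemma gives a decomposition w = xyz where |xy| ≤ p and y is nonempty.
Since the first p symbols of w are all a's and |xy| ≤ p, y lies entirely in the leading a-block: y = a^k for some k with 1 ≤ k ≤ p.
Since 1 ≤ k ≤ p, k divides p!; set t = 1 + p!/k. Then xy^t z has p + (p!/k)·k = p + p! copies of a. Now the a-count is p+p! and (b-count)+2 = (p+p!-2)+2 = p+p!, so i ≠ j+2 fails. So xy^t z = a^{p+p!} b^{p+p!-2} ∉ L.
This is a contradiction; hence L is not regular.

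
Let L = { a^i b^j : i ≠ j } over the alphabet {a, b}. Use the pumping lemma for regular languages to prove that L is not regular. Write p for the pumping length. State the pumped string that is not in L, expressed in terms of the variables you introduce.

Suppose for contradiction that L is regular, and let p be the pumping length.
Choose w = a^p b^{p+p!}. Since p ≠ p+p!, w ∈ L; and |w| ≥ p.
By the pumping lemma, w = xyz with |xy| ≤ p and |y| > 0.
Since the first p symbols of w are all a's and |xy| ≤ p, y lies entirely in the leading a-block: y = a^k for some k with 1 ≤ k ≤ p.
Since 1 ≤ k ≤ p, k divides p!; set t = 1 + p!/k. Then xy^t z has p + (p!/k)·k = p + p! copies of a. Now the a-count equals the b-count, so i ≠ j fails. So xy^t z = a^{p+p!} b^{p+p!} ∉ L.
Contradiction. Therefore L is not regular.

a^{p+p!} b^{p+p!}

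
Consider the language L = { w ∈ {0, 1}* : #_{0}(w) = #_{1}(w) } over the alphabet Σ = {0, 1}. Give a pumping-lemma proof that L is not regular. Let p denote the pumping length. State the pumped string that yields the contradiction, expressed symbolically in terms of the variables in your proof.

Assume L is regular; let p be its pumping constant.
Choose w = 0^p 1^p ∈ L with |w| = 2p ≥ p.
Write w = xyz as guaranteed by the lemma, with |xy| ≤ p and y is nonempty.
The first p characters of w are 0's, so xy (and hence y) consists only of 0's. Write y = 0^k, 1 ≤ k ≤ p.
Pump with i = 2: xy^2z = 0^{p+k} 1^p has p+k occurrences of 0 but only p of 1. Since k ≥ 1 the counts differ, so xy^2z ∉ L.
This contradicts the pumping lemma, so L is not regular.

0^{p+k} 1^p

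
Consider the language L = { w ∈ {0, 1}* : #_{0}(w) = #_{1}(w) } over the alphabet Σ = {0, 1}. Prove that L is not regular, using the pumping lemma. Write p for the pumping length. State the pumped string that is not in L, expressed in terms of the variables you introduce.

Suppose for contradiction that L is regular, and let p be the pumping length.
Choose w = 0^p 1^p ∈ L with |w| = 2p ≥ p.
Write w = xyz as guaranteed by the lemma, with |xy| ≤ p and |y| ≥ 1.
Because |xy| ≤ p and w begins with p copies of 0, we have y = 0^k with 1 ≤ k ≤ p.
Pump with i = 2: xy^2z = 0^{p+k} 1^p has p+k occurrences of 0 but only p of 1. Since k ≥ 1 the counts differ, so xy^2z ∉ L.
This is a contradiction; hence L is not regular.

0^{p+k} 1^p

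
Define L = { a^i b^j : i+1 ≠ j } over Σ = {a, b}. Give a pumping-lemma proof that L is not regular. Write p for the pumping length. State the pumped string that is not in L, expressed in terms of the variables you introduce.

Suppose for contradiction that L is regular, and let p be the pumping length.
Choose w = a^p b^{p+p!+1}. Since p ≠ (p+p!+1)-1 = p+p!, w ∈ L; and |w| ≥ p.
Write w = xyz as guaranteed by the lemma, with |xy| ≤ p and |y| > 0.
Since the first p symbols of w are all a's and |xy| ≤ p, y lies entirely in the leading a-block: y = a^k for some k with 1 ≤ k ≤ p.
Since 1 ≤ k ≤ p, k divides p!; set t = 1 + p!/k. Then xy^t z has p + (p!/k)·k = p + p! copies of a. Now the a-count is p+p! and (b-count)-1 = (p+p!+1)-1 = p+p!, so i+1 ≠ j fails. So xy^t z = a^{p+p!} b^{p+p!+1} ∉ L.
This contradicts the pumping lemma, so L is not regular.

a^{p+p!} b^{p+p!+1}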